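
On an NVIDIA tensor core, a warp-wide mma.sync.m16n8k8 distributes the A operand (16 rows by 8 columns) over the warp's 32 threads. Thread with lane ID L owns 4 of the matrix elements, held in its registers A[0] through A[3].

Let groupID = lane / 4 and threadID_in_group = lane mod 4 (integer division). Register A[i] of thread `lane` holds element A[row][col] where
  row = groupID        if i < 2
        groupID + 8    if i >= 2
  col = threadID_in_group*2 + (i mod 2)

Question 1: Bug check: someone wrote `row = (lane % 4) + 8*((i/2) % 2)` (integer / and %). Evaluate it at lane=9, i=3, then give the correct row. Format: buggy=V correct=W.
`(lane % 4) + 8*((i/2) % 2)`[9,3]⇒9
9: gr=2,th=1
[3] (2+8,1*2+1) = (10,3)
row: 9 vs 10

buggy=9 correct=10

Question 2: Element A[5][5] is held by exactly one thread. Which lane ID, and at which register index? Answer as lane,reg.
22,1

r=5→G=5,rhi=0  c=5→T=2,p=1
L=5*4+2=22  i=0*2+1=1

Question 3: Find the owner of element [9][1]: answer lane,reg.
r:9=>grp=1,rB=1  c:1=>tig=0,lo=1
L=1*4+0=4  i=1*2+1=3

4,3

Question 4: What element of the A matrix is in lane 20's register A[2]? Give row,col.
13,0

lane 20: grp=5 (20/4), tig=0 (20%4)
i=2: r=5+8=13, c=0*2+0=0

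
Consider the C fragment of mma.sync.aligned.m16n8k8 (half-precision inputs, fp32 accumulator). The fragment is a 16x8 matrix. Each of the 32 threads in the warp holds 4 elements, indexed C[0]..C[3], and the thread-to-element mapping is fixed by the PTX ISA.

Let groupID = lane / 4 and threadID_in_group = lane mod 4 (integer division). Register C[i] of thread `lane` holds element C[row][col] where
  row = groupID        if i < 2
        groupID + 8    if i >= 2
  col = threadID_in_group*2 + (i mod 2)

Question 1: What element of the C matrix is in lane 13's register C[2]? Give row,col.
lane 13⇒13/4=3, 13 mod 4=1
i=2  r:3+8⇒11  c:2·1+0⇒2

11,2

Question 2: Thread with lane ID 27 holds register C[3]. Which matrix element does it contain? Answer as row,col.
27: gid=6,tid=3
[3] (6+8,3*2+1) = (14,7)

14,7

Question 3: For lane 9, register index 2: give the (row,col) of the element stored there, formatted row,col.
10,2

lane 9=>9/4=2, 9 mod 4=1
i=2  r:2+8=>10  c:2·1+0=>2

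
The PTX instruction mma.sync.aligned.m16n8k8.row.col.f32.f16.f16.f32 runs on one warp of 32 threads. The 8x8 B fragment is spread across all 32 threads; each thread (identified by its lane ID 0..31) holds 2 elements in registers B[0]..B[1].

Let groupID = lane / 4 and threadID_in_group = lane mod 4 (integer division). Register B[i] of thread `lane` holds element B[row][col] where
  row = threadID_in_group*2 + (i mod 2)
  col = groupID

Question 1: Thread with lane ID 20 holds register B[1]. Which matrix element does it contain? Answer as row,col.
1,5

lane 20=>20/4=5, 20 mod 4=0
i=1  r:2·0+1=>1  c:5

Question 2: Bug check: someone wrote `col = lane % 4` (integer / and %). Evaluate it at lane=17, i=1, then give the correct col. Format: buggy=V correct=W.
buggy=1 correct=4

`lane % 4`[17,1]=>1
L=17=>grp=17>>2=4, tig=17&3=1
[1]=>row 1·2+1=3  col grp=4
col: 1 vs 4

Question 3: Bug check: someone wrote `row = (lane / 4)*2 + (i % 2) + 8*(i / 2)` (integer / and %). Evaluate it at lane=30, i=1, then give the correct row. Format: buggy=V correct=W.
buggy=15 correct=5

`(lane / 4)*2 + (i % 2) + 8*(i / 2)`[30,1]->15
L=30->g=30>>2=7, t=30&3=2
[1]->row 2·2+1=5  col g=7
row: 15 vs 5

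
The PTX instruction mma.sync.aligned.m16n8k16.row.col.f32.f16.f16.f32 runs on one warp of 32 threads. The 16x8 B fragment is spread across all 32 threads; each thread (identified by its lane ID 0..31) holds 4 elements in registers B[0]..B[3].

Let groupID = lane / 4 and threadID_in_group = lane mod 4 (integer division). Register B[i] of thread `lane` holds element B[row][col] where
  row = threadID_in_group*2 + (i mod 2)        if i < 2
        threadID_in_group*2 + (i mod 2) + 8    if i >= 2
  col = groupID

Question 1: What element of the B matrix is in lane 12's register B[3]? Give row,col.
lane 12=>12/4=3, 12 mod 4=0
i=3  r:2·0+1+8=>9  c:3

9,3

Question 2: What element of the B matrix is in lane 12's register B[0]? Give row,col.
12: grp=3,tig=0
[0] (0*2+0+0,3) = (0,3)

0,3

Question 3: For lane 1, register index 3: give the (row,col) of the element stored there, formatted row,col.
L=1⇒gr=1>>2=0, th=1&3=1
[3]⇒row 1·2+1+8=11  col gr=0

11,0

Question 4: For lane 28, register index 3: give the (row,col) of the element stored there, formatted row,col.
28: grp=7,tig=0
[3] (0*2+1+8,7) = (9,7)

9,7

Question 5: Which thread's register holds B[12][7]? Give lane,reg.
c:7=>grp=7  r:12=>rB=1,tig=2,lo=0
L=7*4+2=30  i=1*2+0=2

30,2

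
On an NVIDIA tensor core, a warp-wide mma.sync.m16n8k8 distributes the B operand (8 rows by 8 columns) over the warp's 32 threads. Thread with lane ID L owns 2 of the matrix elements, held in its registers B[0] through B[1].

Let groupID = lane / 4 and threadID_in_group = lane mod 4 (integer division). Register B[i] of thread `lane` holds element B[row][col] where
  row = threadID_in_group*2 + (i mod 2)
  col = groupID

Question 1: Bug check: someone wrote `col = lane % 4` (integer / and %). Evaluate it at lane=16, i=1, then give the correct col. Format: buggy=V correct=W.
`lane % 4`[16,1]=>0
16: grp=4,tig=0
[1] (0*2+1,4) = (1,4)
col: 0 vs 4

buggy=0 correct=4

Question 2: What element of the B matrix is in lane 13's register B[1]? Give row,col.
13: gr=3,th=1
[1] (1*2+1,3) = (3,3)

3,3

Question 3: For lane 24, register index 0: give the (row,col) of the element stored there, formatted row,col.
lane 24: g=6 (24/4), t=0 (24%4)
i=0: r=0*2+0=0, c=g=6

0,6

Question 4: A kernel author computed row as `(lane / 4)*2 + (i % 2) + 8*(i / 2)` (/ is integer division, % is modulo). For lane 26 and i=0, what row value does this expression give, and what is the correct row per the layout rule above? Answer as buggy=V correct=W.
`(lane / 4)*2 + (i % 2) + 8*(i / 2)`[26,0]→12
lane 26→26/4=6, 26 mod 4=2
i=0  r:2·2+0→4  c:6
row: 12 vs 4

buggy=12 correct=4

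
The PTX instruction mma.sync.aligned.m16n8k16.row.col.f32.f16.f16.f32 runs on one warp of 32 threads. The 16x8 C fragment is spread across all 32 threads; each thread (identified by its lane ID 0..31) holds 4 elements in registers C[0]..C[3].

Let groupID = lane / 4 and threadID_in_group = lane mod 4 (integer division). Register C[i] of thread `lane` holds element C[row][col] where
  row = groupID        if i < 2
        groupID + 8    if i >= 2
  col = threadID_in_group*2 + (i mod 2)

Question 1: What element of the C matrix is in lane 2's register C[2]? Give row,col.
lane 2⇒2/4=0, 2 mod 4=2
i=2  r:0+8⇒8  c:2·2+0⇒4

8,4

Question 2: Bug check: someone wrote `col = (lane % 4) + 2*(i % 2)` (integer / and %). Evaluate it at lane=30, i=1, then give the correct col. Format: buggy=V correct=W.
buggy=4 correct=5

`(lane % 4) + 2*(i % 2)`[30,1]->4
lane 30: g=7 (30/4), t=2 (30%4)
i=1: r=7+0=7, c=2*2+1=5
col: 4 vs 5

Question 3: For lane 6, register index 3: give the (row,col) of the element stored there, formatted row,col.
L=6⇒gr=6>>2=1, th=6&3=2
[3]⇒row 1+8=9  col 2·2+1=5

9,5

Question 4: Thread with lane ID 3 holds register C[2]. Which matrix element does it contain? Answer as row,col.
lane 3->3/4=0, 3 mod 4=3
i=2  r:0+8->8  c:2·3+0->6

8,6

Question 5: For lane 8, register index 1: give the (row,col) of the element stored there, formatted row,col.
2,1

lane 8: gr=2 (8/4), th=0 (8%4)
i=1: r=2+0=2, c=0*2+1=1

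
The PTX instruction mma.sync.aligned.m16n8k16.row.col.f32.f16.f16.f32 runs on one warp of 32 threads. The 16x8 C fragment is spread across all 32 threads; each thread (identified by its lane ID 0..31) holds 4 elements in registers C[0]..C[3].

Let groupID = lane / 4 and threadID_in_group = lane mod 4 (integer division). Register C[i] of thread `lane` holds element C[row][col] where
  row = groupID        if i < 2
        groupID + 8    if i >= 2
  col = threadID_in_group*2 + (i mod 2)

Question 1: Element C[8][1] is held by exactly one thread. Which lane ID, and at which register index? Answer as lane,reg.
0,3

r=8->g=0,rb=1  c=1->t=0,b0=1
L=0*4+0=0  i=1*2+1=3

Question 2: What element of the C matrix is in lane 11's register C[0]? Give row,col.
2,6

L=11->g=11>>2=2, t=11&3=3
[0]->row 2+0=2  col 3·2+0=6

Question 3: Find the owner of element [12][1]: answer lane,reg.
r: 12->gid=4,r8=1  c: 1->tid=0,i&1=1
L=4*4+0=16  i=1*2+1=3

16,3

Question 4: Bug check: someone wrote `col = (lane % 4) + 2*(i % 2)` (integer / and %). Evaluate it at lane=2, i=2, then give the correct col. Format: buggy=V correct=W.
buggy=2 correct=4

`(lane % 4) + 2*(i % 2)`[2,2]->2
2: gid=0,tid=2
[2] (0+8,2*2+0) = (8,4)
col: 2 vs 4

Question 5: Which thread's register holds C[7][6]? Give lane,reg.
31,0

r=7->g=7,rb=0  c=6->t=3,b0=0
L=7*4+3=31  i=0*2+0=0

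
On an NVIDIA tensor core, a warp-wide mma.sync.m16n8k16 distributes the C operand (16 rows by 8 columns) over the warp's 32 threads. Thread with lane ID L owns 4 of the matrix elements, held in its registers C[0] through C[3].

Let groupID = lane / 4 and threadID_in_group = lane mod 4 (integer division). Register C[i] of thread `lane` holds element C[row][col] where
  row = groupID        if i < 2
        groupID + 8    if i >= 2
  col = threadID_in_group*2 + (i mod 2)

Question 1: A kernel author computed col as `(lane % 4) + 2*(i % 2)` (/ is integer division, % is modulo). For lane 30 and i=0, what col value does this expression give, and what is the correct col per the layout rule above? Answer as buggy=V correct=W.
`(lane % 4) + 2*(i % 2)`[30,0]→2
lane 30→30/4=7, 30 mod 4=2
i=0  r:7+0→7  c:2·2+0→4
col: 2 vs 4

buggy=2 correct=4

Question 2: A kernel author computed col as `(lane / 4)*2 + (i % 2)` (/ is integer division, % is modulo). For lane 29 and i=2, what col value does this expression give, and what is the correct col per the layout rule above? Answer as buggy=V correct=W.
buggy=14 correct=2

`(lane / 4)*2 + (i % 2)`[29,2]→14
L=29→G=29>>2=7, T=29&3=1
[2]→row 7+8=15  col 1·2+0=2
col: 14 vs 2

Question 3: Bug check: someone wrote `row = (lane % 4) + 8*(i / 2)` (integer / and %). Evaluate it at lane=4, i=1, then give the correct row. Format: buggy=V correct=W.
buggy=0 correct=1

`(lane % 4) + 8*(i / 2)`[4,1]->0
L=4->g=4>>2=1, t=4&3=0
[1]->row 1+0=1  col 0·2+1=1
row: 0 vs 1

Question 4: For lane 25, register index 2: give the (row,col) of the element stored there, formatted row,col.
lane 25→25/4=6, 25 mod 4=1
i=2  r:6+8→14  c:2·1+0→2

14,2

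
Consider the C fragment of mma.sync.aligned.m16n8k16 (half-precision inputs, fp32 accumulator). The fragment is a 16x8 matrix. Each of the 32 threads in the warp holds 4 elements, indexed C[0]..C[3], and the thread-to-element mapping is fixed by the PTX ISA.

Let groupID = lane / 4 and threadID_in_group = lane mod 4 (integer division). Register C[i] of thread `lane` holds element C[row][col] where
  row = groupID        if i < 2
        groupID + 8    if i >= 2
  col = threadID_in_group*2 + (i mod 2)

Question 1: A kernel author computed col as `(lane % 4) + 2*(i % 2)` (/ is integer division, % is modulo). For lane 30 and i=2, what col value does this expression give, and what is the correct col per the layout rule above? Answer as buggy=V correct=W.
`(lane % 4) + 2*(i % 2)`[30,2]=>2
L=30=>grp=30>>2=7, tig=30&3=2
[2]=>row 7+8=15  col 2·2+0=4
col: 2 vs 4

buggy=2 correct=4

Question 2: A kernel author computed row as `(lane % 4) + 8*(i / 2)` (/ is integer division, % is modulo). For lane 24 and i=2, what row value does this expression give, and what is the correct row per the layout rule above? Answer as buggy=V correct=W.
buggy=8 correct=14

`(lane % 4) + 8*(i / 2)`[24,2]->8
lane 24: g=6 (24/4), t=0 (24%4)
i=2: r=6+8=14, c=0*2+0=0
row: 8 vs 14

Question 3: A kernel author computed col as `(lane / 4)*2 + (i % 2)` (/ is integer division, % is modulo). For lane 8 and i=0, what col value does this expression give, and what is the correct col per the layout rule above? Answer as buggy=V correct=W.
`(lane / 4)*2 + (i % 2)`[8,0]->4
lane 8: g=2 (8/4), t=0 (8%4)
i=0: r=2+0=2, c=0*2+0=0
col: 4 vs 0

buggy=4 correct=0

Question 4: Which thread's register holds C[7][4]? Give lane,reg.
r:7=>grp=7,rB=0  c:4=>tig=2,lo=0
L=7*4+2=30  i=0*2+0=0

30,0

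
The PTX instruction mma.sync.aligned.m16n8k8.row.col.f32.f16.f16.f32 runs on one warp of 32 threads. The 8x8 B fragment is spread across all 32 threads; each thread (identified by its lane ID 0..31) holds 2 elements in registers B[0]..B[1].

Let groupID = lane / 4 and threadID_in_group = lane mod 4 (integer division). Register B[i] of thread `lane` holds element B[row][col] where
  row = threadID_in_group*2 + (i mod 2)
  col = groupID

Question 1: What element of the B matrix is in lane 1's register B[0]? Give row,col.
lane 1: gid=0 (1/4), tid=1 (1%4)
i=0: r=1*2+0=2, c=gid=0

2,0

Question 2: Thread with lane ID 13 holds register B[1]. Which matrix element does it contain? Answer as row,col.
lane 13: gid=3 (13/4), tid=1 (13%4)
i=1: r=1*2+1=3, c=gid=3

3,3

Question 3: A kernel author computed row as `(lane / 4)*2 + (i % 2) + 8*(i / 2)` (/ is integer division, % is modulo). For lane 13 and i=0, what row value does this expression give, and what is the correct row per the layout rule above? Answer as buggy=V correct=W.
buggy=6 correct=2

`(lane / 4)*2 + (i % 2) + 8*(i / 2)`[13,0]⇒6
lane 13⇒13/4=3, 13 mod 4=1
i=0  r:2·1+0⇒2  c:3
row: 6 vs 2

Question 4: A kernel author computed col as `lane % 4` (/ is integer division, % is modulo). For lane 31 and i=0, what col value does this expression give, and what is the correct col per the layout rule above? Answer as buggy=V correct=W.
`lane % 4`[31,0]->3
lane 31->31/4=7, 31 mod 4=3
i=0  r:2·3+0->6  c:7
col: 3 vs 7

buggy=3 correct=7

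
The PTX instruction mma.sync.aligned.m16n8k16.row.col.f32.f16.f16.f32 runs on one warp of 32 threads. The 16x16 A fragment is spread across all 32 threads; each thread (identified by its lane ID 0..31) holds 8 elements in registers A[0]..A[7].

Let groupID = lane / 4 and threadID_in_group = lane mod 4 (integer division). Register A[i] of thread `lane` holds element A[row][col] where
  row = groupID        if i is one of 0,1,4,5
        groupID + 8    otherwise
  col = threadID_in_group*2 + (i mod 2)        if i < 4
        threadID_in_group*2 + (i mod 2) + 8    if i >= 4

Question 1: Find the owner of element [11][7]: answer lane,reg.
15,3

r:11=>grp=3,rB=1  c:7=>cB=0,tig=3,lo=1
L=3*4+3=15  i=0*4+1*2+1=3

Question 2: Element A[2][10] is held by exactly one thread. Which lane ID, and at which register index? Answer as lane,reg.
r: 2->gid=2,r8=0  c: 10->c8=1,tid=1,i&1=0
L=2*4+1=9  i=1*4+0*2+0=4

9,4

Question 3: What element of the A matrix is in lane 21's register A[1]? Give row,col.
5,3

21: G=5,T=1
[1] (5+0,1*2+1+0) = (5,3)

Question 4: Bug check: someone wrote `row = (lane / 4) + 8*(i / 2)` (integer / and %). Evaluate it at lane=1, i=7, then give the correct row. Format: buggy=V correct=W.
`(lane / 4) + 8*(i / 2)`[1,7]=>24
1: grp=0,tig=1
[7] (0+8,1*2+1+8) = (8,11)
row: 24 vs 8

buggy=24 correct=8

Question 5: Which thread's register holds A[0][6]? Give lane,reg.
3,0

r:0=>grp=0,rB=0  c:6=>cB=0,tig=3,lo=0
L=0*4+3=3  i=0*4+0*2+0=0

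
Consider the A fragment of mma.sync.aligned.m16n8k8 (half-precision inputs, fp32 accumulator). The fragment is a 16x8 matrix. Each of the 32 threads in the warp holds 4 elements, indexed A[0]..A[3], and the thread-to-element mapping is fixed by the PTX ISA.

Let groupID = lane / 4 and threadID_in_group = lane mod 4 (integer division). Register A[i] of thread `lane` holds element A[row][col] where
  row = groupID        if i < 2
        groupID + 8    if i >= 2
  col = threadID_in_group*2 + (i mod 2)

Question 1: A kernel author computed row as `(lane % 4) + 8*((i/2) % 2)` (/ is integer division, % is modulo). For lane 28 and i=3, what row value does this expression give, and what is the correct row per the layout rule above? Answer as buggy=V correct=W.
`(lane % 4) + 8*((i/2) % 2)`[28,3]→8
lane 28→28/4=7, 28 mod 4=0
i=3  r:7+8→15  c:2·0+1→1
row: 8 vs 15

buggy=8 correct=15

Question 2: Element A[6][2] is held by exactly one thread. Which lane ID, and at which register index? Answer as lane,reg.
r=6→G=6,rhi=0  c=2→T=1,p=0
L=6*4+1=25  i=0*2+0=0

25,0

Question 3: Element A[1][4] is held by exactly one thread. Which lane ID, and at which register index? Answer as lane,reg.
6,0

r=1->g=1,rb=0  c=4->t=2,b0=0
L=1*4+2=6  i=0*2+0=0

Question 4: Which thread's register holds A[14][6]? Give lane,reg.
27,2

r: 14->gid=6,r8=1  c: 6->tid=3,i&1=0
L=6*4+3=27  i=1*2+0=2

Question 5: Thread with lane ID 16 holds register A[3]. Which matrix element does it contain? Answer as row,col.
L=16→G=16>>2=4, T=16&3=0
[3]→row 4+8=12  col 0·2+1=1

12,1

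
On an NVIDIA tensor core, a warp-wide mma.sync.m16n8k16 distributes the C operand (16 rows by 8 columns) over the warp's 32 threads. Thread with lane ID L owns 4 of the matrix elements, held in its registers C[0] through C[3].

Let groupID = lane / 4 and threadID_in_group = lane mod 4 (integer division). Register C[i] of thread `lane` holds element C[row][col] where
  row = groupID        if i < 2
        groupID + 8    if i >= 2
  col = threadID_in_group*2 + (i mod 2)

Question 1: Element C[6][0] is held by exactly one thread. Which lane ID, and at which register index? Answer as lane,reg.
r=6⇒gr=6,Rb=0  c=0⇒th=0,odd=0
L=6*4+0=24  i=0*2+0=0

24,0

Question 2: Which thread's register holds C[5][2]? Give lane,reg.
r:5=>grp=5,rB=0  c:2=>tig=1,lo=0
L=5*4+1=21  i=0*2+0=0

21,0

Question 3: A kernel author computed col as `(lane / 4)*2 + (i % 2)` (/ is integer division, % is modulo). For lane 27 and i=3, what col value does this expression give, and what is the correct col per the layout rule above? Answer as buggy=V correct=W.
buggy=13 correct=7

`(lane / 4)*2 + (i % 2)`[27,3]->13
27: g=6,t=3
[3] (6+8,3*2+1) = (14,7)
col: 13 vs 7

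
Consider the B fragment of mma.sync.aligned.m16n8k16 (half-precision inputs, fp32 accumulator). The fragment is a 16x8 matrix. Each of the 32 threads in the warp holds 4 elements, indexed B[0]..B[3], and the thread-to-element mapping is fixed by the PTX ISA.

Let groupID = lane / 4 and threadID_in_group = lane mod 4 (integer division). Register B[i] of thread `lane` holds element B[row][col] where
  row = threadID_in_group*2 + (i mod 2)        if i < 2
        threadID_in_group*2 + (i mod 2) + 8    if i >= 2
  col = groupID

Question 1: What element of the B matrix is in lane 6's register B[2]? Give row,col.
L=6→G=6>>2=1, T=6&3=2
[2]→row 2·2+0+8=12  col G=1

12,1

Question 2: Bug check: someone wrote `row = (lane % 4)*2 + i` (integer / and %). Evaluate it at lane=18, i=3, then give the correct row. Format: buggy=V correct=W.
buggy=7 correct=13

`(lane % 4)*2 + i`[18,3]⇒7
lane 18: gr=4 (18/4), th=2 (18%4)
i=3: r=2*2+1+8=13, c=gr=4
row: 7 vs 13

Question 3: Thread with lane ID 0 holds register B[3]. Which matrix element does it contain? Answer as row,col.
9,0

L=0⇒gr=0>>2=0, th=0&3=0
[3]⇒row 0·2+1+8=9  col gr=0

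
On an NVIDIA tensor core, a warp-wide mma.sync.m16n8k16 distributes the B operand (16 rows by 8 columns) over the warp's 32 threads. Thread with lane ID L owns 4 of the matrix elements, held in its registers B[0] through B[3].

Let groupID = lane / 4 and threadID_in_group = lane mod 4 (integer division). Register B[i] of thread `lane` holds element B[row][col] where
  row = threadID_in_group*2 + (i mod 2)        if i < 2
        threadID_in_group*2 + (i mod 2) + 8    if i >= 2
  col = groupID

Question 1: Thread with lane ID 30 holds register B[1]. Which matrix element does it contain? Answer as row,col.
lane 30->30/4=7, 30 mod 4=2
i=1  r:2·2+1+0->5  c:7

5,7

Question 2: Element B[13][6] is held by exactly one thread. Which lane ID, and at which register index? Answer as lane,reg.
c=6⇒gr=6  r=13⇒Rb=1,th=2,odd=1
L=6*4+2=26  i=1*2+1=3

26,3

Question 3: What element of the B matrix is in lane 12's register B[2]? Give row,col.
lane 12: g=3 (12/4), t=0 (12%4)
i=2: r=0*2+0+8=8, c=g=3

8,3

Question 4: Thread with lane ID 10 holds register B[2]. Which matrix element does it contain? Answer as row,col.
12,2

lane 10->10/4=2, 10 mod 4=2
i=2  r:2·2+0+8->12  c:2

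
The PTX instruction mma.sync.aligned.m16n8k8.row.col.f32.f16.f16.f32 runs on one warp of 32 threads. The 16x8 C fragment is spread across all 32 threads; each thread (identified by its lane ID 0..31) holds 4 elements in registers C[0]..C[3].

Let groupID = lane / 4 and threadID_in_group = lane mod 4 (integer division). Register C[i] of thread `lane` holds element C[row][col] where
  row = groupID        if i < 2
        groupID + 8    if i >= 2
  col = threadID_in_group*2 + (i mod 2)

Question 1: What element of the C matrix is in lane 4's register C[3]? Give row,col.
lane 4→4/4=1, 4 mod 4=0
i=3  r:1+8→9  c:2·0+1→1

9,1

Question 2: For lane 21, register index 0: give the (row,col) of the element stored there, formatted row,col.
5,2

21: gr=5,th=1
[0] (5+0,1*2+0) = (5,2)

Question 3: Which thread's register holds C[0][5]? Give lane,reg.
2,1

r: 0->gid=0,r8=0  c: 5->tid=2,i&1=1
L=0*4+2=2  i=0*2+1=1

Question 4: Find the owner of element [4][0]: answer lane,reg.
16,0

r=4⇒gr=4,Rb=0  c=0⇒th=0,odd=0
L=4*4+0=16  i=0*2+0=0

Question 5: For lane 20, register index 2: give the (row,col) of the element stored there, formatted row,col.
lane 20⇒20/4=5, 20 mod 4=0
i=2  r:5+8⇒13  c:2·0+0⇒0

13,0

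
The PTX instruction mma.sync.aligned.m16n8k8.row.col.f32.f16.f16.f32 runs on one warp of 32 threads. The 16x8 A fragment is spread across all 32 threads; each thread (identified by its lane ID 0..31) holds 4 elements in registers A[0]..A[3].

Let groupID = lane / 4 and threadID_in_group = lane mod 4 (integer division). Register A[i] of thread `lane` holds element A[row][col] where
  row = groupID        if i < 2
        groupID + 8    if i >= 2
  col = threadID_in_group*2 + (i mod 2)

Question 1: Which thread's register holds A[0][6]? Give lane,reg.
3,0

r: 0->gid=0,r8=0  c: 6->tid=3,i&1=0
L=0*4+3=3  i=0*2+0=0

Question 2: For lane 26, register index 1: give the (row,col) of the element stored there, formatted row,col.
lane 26: gid=6 (26/4), tid=2 (26%4)
i=1: r=6+0=6, c=2*2+1=5

6,5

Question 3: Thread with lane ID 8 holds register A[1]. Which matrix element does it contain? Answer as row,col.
2,1

L=8->gid=8>>2=2, tid=8&3=0
[1]->row 2+0=2  col 0·2+1=1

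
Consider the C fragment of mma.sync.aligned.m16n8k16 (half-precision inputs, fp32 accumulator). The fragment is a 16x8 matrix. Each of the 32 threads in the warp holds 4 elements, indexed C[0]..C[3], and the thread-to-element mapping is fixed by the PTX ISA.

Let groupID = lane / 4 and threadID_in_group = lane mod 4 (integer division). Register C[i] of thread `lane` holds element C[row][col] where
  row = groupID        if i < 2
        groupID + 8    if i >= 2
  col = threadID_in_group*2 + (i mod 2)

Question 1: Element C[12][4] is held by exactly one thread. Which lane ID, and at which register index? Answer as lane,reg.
18,2

r:12=>grp=4,rB=1  c:4=>tig=2,lo=0
L=4*4+2=18  i=1*2+0=2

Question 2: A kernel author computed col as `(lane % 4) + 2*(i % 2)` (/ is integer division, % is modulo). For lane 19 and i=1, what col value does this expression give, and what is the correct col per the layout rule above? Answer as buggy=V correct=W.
buggy=5 correct=7

`(lane % 4) + 2*(i % 2)`[19,1]→5
lane 19→19/4=4, 19 mod 4=3
i=1  r:4+0→4  c:2·3+1→7
col: 5 vs 7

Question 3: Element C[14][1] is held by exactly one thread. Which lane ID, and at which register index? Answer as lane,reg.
24,3

r=14⇒gr=6,Rb=1  c=1⇒th=0,odd=1
L=6*4+0=24  i=1*2+1=3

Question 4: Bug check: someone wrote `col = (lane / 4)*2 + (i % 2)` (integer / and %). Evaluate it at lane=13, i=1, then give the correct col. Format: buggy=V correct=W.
buggy=7 correct=3

`(lane / 4)*2 + (i % 2)`[13,1]→7
lane 13→13/4=3, 13 mod 4=1
i=1  r:3+0→3  c:2·1+1→3
col: 7 vs 3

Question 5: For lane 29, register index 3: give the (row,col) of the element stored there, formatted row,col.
lane 29: grp=7 (29/4), tig=1 (29%4)
i=3: r=7+8=15, c=1*2+1=3

15,3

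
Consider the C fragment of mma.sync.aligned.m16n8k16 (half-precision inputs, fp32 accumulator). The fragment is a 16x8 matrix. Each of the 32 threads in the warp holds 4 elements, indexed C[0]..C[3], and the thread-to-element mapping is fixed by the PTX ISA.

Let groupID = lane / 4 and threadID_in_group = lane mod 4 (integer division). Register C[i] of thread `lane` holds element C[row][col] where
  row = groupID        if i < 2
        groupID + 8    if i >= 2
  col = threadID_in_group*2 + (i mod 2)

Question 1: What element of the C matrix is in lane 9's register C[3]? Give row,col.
lane 9: gr=2 (9/4), th=1 (9%4)
i=3: r=2+8=10, c=1*2+1=3

10,3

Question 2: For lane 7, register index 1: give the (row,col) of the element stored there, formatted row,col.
1,7

7: g=1,t=3
[1] (1+0,3*2+1) = (1,7)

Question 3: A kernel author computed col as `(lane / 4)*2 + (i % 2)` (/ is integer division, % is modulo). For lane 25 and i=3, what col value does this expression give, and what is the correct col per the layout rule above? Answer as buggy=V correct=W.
`(lane / 4)*2 + (i % 2)`[25,3]->13
lane 25->25/4=6, 25 mod 4=1
i=3  r:6+8->14  c:2·1+1->3
col: 13 vs 3

buggy=13 correct=3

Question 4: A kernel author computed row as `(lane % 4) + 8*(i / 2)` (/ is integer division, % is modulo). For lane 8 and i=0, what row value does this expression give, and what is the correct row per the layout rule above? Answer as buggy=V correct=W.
buggy=0 correct=2

`(lane % 4) + 8*(i / 2)`[8,0]⇒0
lane 8⇒8/4=2, 8 mod 4=0
i=0  r:2+0⇒2  c:2·0+0⇒0
row: 0 vs 2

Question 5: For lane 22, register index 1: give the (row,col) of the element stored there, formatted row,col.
5,5

L=22⇒gr=22>>2=5, th=22&3=2
[1]⇒row 5+0=5  col 2·2+1=5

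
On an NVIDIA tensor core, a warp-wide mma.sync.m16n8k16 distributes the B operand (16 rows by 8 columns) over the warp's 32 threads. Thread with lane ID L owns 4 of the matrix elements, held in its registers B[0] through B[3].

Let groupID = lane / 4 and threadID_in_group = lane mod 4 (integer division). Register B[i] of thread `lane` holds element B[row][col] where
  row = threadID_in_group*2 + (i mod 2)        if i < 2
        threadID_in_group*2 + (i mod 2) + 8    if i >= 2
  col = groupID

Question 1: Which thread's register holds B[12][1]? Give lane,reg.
c=1→G=1  r=12→rhi=1,T=2,p=0
L=1*4+2=6  i=1*2+0=2

6,2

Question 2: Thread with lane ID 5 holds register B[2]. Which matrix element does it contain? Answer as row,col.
10,1

lane 5: gid=1 (5/4), tid=1 (5%4)
i=2: r=1*2+0+8=10, c=gid=1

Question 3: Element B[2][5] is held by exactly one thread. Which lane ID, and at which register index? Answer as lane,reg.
21,0

c=5→G=5  r=2→rhi=0,T=1,p=0
L=5*4+1=21  i=0*2+0=0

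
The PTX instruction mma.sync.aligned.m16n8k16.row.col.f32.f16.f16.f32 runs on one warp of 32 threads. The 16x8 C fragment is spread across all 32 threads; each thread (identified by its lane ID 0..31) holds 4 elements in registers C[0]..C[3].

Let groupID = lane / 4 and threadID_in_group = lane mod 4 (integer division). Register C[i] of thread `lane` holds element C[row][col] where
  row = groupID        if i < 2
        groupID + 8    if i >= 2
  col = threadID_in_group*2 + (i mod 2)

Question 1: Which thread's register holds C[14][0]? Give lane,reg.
24,2

r=14->g=6,rb=1  c=0->t=0,b0=0
L=6*4+0=24  i=1*2+0=2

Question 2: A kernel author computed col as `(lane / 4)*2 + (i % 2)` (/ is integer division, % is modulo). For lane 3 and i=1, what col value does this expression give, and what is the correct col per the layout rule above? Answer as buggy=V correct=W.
`(lane / 4)*2 + (i % 2)`[3,1]->1
lane 3->3/4=0, 3 mod 4=3
i=1  r:0+0->0  c:2·3+1->7
col: 1 vs 7

buggy=1 correct=7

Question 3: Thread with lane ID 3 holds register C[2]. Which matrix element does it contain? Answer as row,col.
3: grp=0,tig=3
[2] (0+8,3*2+0) = (8,6)

8,6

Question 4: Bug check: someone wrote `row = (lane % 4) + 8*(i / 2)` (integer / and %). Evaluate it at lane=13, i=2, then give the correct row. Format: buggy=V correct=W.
buggy=9 correct=11

`(lane % 4) + 8*(i / 2)`[13,2]⇒9
L=13⇒gr=13>>2=3, th=13&3=1
[2]⇒row 3+8=11  col 1·2+0=2
row: 9 vs 11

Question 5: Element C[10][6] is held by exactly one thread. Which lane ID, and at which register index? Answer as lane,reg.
r: 10->gid=2,r8=1  c: 6->tid=3,i&1=0
L=2*4+3=11  i=1*2+0=2

11,2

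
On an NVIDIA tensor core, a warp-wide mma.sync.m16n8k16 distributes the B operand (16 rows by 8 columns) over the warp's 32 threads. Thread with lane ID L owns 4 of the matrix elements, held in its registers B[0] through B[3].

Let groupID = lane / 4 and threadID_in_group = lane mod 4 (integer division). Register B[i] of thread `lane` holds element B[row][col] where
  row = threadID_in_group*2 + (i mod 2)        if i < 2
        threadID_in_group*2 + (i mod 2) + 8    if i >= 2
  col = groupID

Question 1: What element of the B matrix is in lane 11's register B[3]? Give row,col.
15,2

lane 11→11/4=2, 11 mod 4=3
i=3  r:2·3+1+8→15  c:2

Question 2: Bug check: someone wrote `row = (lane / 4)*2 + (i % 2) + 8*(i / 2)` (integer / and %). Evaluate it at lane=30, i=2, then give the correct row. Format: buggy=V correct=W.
`(lane / 4)*2 + (i % 2) + 8*(i / 2)`[30,2]→22
L=30→G=30>>2=7, T=30&3=2
[2]→row 2·2+0+8=12  col G=7
row: 22 vs 12

buggy=22 correct=12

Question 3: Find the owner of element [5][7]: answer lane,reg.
c: 7->gid=7  r: 5->r8=0,tid=2,i&1=1
L=7*4+2=30  i=0*2+1=1

30,1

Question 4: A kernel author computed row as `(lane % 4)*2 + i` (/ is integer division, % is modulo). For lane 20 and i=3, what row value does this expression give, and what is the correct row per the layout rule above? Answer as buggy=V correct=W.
buggy=3 correct=9

`(lane % 4)*2 + i`[20,3]->3
lane 20: g=5 (20/4), t=0 (20%4)
i=3: r=0*2+1+8=9, c=g=5
row: 3 vs 9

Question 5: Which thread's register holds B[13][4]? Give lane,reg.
18,3

c: 4->gid=4  r: 13->r8=1,tid=2,i&1=1
L=4*4+2=18  i=1*2+1=3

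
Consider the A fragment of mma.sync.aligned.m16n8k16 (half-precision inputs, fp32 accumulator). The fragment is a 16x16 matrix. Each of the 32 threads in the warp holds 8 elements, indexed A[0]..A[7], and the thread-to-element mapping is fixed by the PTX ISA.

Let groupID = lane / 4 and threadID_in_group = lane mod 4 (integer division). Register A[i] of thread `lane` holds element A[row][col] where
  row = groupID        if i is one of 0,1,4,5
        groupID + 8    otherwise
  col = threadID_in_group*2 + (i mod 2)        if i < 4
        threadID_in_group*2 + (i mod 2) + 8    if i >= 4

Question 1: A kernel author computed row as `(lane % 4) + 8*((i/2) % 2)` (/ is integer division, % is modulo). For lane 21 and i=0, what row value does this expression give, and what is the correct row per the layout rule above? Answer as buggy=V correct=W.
`(lane % 4) + 8*((i/2) % 2)`[21,0]=>1
lane 21: grp=5 (21/4), tig=1 (21%4)
i=0: r=5+0=5, c=1*2+0+0=2
row: 1 vs 5

buggy=1 correct=5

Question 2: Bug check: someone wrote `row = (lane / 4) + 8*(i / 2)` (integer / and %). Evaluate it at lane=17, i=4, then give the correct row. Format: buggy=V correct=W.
buggy=20 correct=4

`(lane / 4) + 8*(i / 2)`[17,4]⇒20
lane 17: gr=4 (17/4), th=1 (17%4)
i=4: r=4+0=4, c=1*2+0+8=10
row: 20 vs 4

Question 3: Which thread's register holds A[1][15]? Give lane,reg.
r=1→G=1,rhi=0  c=15→chi=1,T=3,p=1
L=1*4+3=7  i=1*4+0*2+1=5

7,5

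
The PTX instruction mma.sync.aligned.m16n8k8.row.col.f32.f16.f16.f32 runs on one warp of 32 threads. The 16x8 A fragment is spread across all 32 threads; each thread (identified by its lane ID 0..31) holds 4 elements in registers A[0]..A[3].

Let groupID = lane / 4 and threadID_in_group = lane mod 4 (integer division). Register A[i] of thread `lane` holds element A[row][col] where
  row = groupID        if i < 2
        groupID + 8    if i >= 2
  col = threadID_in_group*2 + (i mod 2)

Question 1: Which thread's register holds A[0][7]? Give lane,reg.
r: 0->gid=0,r8=0  c: 7->tid=3,i&1=1
L=0*4+3=3  i=0*2+1=1

3,1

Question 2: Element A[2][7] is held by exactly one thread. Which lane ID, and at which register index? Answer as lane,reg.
r:2=>grp=2,rB=0  c:7=>tig=3,lo=1
L=2*4+3=11  i=0*2+1=1

11,1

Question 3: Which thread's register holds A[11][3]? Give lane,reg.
r=11→G=3,rhi=1  c=3→T=1,p=1
L=3*4+1=13  i=1*2+1=3

13,3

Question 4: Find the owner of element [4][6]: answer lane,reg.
r=4->g=4,rb=0  c=6->t=3,b0=0
L=4*4+3=19  i=0*2+0=0

19,0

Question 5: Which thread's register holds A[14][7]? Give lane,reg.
27,3

r=14⇒gr=6,Rb=1  c=7⇒th=3,odd=1
L=6*4+3=27  i=1*2+1=3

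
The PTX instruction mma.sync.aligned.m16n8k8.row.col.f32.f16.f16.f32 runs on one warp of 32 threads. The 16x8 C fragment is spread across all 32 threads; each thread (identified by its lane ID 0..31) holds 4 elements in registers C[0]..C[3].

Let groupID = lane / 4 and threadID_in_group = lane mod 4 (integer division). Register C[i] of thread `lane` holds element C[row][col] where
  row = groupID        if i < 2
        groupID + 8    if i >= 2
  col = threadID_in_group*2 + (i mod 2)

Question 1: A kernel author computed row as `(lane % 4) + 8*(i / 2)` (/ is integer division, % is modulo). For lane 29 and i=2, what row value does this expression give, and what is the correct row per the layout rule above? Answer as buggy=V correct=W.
`(lane % 4) + 8*(i / 2)`[29,2]->9
29: gid=7,tid=1
[2] (7+8,1*2+0) = (15,2)
row: 9 vs 15

buggy=9 correct=15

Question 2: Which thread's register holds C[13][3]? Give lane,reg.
r: 13->gid=5,r8=1  c: 3->tid=1,i&1=1
L=5*4+1=21  i=1*2+1=3

21,3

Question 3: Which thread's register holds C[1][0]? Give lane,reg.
4,0

r: 1->gid=1,r8=0  c: 0->tid=0,i&1=0
L=1*4+0=4  i=0*2+0=0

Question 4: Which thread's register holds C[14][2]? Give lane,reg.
25,2

r: 14->gid=6,r8=1  c: 2->tid=1,i&1=0
L=6*4+1=25  i=1*2+0=2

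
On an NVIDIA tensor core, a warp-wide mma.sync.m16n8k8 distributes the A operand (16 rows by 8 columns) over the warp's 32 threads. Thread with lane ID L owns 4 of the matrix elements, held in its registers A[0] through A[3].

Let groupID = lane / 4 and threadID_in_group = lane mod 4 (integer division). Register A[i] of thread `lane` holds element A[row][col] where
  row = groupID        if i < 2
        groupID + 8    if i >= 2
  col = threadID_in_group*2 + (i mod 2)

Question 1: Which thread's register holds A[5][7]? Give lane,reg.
r=5⇒gr=5,Rb=0  c=7⇒th=3,odd=1
L=5*4+3=23  i=0*2+1=1

23,1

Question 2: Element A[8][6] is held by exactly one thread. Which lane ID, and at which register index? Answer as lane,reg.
r=8⇒gr=0,Rb=1  c=6⇒th=3,odd=0
L=0*4+3=3  i=1*2+0=2

3,2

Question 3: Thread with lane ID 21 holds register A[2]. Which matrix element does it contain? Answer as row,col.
L=21=>grp=21>>2=5, tig=21&3=1
[2]=>row 5+8=13  col 1·2+0=2

13,2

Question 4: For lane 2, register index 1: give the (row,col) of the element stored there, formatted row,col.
L=2→G=2>>2=0, T=2&3=2
[1]→row 0+0=0  col 2·2+1=5

0,5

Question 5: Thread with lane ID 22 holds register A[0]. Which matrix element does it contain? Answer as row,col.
22: gid=5,tid=2
[0] (5+0,2*2+0) = (5,4)

5,4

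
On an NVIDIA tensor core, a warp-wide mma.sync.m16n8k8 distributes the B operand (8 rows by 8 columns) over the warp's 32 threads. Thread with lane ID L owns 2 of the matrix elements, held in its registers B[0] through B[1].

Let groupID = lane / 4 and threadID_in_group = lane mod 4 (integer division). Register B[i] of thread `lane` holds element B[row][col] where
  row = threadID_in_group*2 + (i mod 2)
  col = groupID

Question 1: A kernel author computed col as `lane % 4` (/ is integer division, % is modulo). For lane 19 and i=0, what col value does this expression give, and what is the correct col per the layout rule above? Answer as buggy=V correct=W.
buggy=3 correct=4

`lane % 4`[19,0]⇒3
19: gr=4,th=3
[0] (3*2+0,4) = (6,4)
col: 3 vs 4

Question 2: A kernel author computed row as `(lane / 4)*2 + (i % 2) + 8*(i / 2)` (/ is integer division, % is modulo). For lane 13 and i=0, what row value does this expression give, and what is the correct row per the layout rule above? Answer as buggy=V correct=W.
buggy=6 correct=2

`(lane / 4)*2 + (i % 2) + 8*(i / 2)`[13,0]=>6
lane 13: grp=3 (13/4), tig=1 (13%4)
i=0: r=1*2+0=2, c=grp=3
row: 6 vs 2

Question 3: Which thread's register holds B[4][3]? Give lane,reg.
c:3=>grp=3  r:4=>tig=2,lo=0
L=3*4+2=14  i=0=0

14,0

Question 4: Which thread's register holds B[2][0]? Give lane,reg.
1,0

c=0->g=0  r=2->t=1,b0=0
L=0*4+1=1  i=0=0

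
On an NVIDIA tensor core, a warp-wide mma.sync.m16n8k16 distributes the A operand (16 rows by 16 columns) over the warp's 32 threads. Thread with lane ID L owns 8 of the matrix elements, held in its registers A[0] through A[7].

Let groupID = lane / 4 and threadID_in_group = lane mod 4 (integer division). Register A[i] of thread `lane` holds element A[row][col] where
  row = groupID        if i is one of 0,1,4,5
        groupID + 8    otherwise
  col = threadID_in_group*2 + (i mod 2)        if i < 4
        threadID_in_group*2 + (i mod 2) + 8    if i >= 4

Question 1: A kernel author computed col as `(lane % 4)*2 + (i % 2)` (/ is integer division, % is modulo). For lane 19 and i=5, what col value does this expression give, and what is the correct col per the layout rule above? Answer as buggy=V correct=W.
`(lane % 4)*2 + (i % 2)`[19,5]->7
L=19->gid=19>>2=4, tid=19&3=3
[5]->row 4+0=4  col 3·2+1+8=15
col: 7 vs 15

buggy=7 correct=15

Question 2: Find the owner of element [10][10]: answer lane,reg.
9,6

r=10⇒gr=2,Rb=1  c=10⇒Cb=1,th=1,odd=0
L=2*4+1=9  i=1*4+1*2+0=6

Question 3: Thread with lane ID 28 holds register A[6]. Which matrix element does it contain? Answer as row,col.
lane 28: gid=7 (28/4), tid=0 (28%4)
i=6: r=7+8=15, c=0*2+0+8=8

15,8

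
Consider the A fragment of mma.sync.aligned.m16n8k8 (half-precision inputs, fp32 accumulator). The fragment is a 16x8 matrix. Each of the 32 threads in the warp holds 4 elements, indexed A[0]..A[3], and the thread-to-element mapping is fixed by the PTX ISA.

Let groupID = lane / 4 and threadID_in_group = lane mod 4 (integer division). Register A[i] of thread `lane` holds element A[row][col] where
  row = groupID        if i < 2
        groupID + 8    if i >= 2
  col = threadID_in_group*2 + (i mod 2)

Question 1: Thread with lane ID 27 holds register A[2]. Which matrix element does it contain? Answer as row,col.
14,6

27: grp=6,tig=3
[2] (6+8,3*2+0) = (14,6)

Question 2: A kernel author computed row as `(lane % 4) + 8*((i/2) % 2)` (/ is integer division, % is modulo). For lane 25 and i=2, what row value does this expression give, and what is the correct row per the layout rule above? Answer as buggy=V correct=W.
`(lane % 4) + 8*((i/2) % 2)`[25,2]→9
lane 25: G=6 (25/4), T=1 (25%4)
i=2: r=6+8=14, c=1*2+0=2
row: 9 vs 14

buggy=9 correct=14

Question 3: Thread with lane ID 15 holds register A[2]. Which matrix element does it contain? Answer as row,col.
11,6

L=15->gid=15>>2=3, tid=15&3=3
[2]->row 3+8=11  col 3·2+0=6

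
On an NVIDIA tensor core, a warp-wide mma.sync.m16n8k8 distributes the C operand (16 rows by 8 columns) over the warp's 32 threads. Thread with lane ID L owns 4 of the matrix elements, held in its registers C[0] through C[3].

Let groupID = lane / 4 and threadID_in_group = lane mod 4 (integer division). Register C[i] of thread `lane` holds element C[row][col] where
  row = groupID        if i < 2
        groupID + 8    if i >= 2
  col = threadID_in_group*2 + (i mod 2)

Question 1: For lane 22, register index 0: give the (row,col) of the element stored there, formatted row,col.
5,4

lane 22: G=5 (22/4), T=2 (22%4)
i=0: r=5+0=5, c=2*2+0=4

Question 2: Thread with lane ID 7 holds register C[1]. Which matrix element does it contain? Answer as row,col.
lane 7: G=1 (7/4), T=3 (7%4)
i=1: r=1+0=1, c=3*2+1=7

1,7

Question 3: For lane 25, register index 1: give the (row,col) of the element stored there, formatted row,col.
6,3

L=25->gid=25>>2=6, tid=25&3=1
[1]->row 6+0=6  col 1·2+1=3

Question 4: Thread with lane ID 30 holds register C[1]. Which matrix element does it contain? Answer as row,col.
7,5

lane 30⇒30/4=7, 30 mod 4=2
i=1  r:7+0⇒7  c:2·2+1⇒5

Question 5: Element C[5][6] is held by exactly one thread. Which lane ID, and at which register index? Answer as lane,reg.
23,0

r: 5->gid=5,r8=0  c: 6->tid=3,i&1=0
L=5*4+3=23  i=0*2+0=0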